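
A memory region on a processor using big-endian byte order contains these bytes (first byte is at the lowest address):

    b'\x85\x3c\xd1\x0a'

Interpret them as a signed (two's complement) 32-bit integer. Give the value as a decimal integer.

-2059611894

Big-endian stores the most-significant byte at the lowest address.
The bytes are already most-significant first: 0x853CD10A.
Top bit is set, so as a signed 32-bit value this is 0x853CD10A − 2^32 = -2059611894.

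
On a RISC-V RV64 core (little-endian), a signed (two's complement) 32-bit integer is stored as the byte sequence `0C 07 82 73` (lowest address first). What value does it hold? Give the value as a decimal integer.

1937901324

Little-endian: lowest address holds the least-significant byte.
Reassemble most-significant byte first: 73 82 07 0C → 0x7382070C.
0x7382070C = 1937901324.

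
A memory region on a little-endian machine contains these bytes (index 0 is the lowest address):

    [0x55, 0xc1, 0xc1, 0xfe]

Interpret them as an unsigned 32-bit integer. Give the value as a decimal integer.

Little-endian stores the least-significant byte at the lowest address.
Reassemble most-significant byte first: FE C1 C1 55 → 0xFEC1C155.
0xFEC1C155 = 4274110805.

4274110805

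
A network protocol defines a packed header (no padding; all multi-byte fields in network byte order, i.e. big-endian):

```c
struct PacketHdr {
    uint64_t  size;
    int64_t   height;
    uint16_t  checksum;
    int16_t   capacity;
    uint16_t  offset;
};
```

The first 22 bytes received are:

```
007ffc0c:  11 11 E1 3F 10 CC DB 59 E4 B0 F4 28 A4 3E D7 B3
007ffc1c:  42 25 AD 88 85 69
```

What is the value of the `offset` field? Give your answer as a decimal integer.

34153

`offset` follows `size` (8 B), `height` (8 B), `checksum` (2 B), `capacity` (2 B), so it starts at offset 8 + 8 + 2 + 2 = 20 and occupies 2 bytes.
Bytes at offsets 20..21: 85 69.
In big-endian order the high byte comes first in memory.
The bytes are already most-significant first: 0x8569.
0x8569 = 34153.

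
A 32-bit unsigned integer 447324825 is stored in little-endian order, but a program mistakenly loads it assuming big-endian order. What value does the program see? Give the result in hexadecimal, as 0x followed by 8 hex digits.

0x99A2A91A

447324825 in 32-bit hexadecimal is 0x1AA9A299.
Stored little-endian, the bytes at ascending addresses are 99 A2 A9 1A.
Read back as big-endian, the last byte is least significant, giving 0x99A2A91A.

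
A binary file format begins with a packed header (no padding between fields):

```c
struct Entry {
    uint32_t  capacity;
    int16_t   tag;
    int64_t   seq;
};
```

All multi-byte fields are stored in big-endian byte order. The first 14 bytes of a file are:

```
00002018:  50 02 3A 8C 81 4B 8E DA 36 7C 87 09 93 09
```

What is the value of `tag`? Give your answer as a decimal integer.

`tag` follows `capacity` (4 bytes), so it starts at byte offset 4 and occupies 2 bytes.
Bytes at offsets 4..5: 81 4B.
In big-endian order the high byte comes first in memory.
The bytes are already most-significant first: 0x814B.
Top bit is set, so as a signed 16-bit value this is 0x814B − 2^16 = -32437.

-32437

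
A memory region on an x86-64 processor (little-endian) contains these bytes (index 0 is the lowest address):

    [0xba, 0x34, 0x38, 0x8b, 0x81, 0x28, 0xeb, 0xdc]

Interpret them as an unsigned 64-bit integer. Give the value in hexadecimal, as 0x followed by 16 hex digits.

In little-endian order the low byte comes first in memory.
Reassemble most-significant byte first: DC EB 28 81 8B 38 34 BA → 0xDCEB28818B3834BA.

0xDCEB28818B3834BA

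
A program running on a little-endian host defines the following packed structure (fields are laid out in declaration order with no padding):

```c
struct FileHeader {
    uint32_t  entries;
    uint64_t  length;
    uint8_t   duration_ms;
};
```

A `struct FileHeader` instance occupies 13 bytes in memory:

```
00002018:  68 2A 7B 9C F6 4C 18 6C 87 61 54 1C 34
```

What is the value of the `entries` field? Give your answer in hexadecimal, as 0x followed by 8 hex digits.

`entries` is the first field, at byte offset 0, occupying 4 bytes.
Bytes at offsets 0..3: 68 2A 7B 9C.
Little-endian stores the least-significant byte at the lowest address.
Reassemble most-significant byte first: 9C 7B 2A 68 → 0x9C7B2A68.

0x9C7B2A68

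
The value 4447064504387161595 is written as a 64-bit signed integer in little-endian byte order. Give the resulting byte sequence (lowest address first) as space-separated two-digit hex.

4447064504387161595 in hexadecimal, padded to 64 bits, is 0x3DB7259AED3ECDFB.
Split into bytes (most-significant first): 3D B7 25 9A ED 3E CD FB.
Little-endian: lowest address holds the least-significant byte.
So at ascending addresses the bytes are FB CD 3E ED 9A 25 B7 3D.

FB CD 3E ED 9A 25 B7 3D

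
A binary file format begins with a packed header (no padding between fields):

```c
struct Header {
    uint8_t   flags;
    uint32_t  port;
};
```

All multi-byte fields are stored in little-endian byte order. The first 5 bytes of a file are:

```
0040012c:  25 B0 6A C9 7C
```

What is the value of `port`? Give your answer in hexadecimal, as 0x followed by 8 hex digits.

0x7CC96AB0

`port` follows `flags` (1 byte), so it starts at byte offset 1 and occupies 4 bytes.
Bytes at offsets 1..4: B0 6A C9 7C.
Little-endian: lowest address holds the least-significant byte.
Reassemble most-significant byte first: 7C C9 6A B0 → 0x7CC96AB0.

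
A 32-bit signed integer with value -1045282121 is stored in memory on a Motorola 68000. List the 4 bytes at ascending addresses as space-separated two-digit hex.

C1 B2 42 B7

Two's complement of -1045282121 in 32 bits: 1045282121 = 0x3E4DBD49; invert → 0xC1B242B6; add 1 → 0xC1B242B7.
Split into bytes (most-significant first): C1 B2 42 B7.
Big-endian stores the most-significant byte at the lowest address.
So the memory order matches the most-significant-first order: C1 B2 42 B7.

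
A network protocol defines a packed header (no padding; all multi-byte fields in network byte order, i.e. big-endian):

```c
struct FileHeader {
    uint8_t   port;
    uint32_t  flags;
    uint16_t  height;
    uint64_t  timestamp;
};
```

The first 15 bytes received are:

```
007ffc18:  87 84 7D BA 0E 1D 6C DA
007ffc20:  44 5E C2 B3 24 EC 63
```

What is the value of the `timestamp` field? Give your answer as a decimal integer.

`timestamp` follows `port` (1 B), `flags` (4 B), `height` (2 B), so it starts at offset 1 + 4 + 2 = 7 and occupies 8 bytes.
Bytes at offsets 7..14: DA 44 5E C2 B3 24 EC 63.
Big-endian stores the most-significant byte at the lowest address.
The bytes are already most-significant first: 0xDA445EC2B324EC63.
0xDA445EC2B324EC63 = 15727799989006822499.

15727799989006822499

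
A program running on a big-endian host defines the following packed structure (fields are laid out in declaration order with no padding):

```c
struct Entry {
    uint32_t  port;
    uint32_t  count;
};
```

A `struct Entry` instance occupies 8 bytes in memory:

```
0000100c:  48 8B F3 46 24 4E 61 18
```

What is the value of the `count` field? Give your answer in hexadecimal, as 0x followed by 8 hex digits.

0x244E6118

`count` follows `port` (4 bytes), so it starts at byte offset 4 and occupies 4 bytes.
Bytes at offsets 4..7: 24 4E 61 18.
Big-endian: lowest address holds the most-significant byte.
The bytes are already most-significant first: 0x244E6118.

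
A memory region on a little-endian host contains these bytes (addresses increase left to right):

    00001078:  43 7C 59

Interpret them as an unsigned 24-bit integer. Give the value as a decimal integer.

5864515

Little-endian stores the least-significant byte at the lowest address.
Reassemble most-significant byte first: 59 7C 43 → 0x597C43.
0x597C43 = 5864515.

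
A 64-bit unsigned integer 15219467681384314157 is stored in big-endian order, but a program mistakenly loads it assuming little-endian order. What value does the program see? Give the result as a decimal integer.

15219467681384314157 in 64-bit hexadecimal is 0xD33669385373352D.
Stored big-endian, the bytes at ascending addresses are D3 36 69 38 53 73 35 2D.
Read back as little-endian, the first byte is least significant, giving 0x2D357353386936D3.
0x2D357353386936D3 = 3257636706738321107.

3257636706738321107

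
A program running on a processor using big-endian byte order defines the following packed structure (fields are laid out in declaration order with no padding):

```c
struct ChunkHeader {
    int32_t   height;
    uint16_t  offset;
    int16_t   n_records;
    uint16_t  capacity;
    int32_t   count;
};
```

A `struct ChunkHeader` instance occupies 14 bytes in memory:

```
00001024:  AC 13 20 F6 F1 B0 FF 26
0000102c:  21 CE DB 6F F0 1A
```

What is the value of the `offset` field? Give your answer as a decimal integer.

`offset` follows `height` (4 bytes), so it starts at byte offset 4 and occupies 2 bytes.
Bytes at offsets 4..5: F1 B0.
In big-endian order the high byte comes first in memory.
The bytes are already most-significant first: 0xF1B0.
0xF1B0 = 61872.

61872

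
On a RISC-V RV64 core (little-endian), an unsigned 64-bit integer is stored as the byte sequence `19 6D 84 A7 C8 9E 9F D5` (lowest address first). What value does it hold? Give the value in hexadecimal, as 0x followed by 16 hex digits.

0xD59F9EC8A7846D19

Little-endian: lowest address holds the least-significant byte.
Reassemble most-significant byte first: D5 9F 9E C8 A7 84 6D 19 → 0xD59F9EC8A7846D19.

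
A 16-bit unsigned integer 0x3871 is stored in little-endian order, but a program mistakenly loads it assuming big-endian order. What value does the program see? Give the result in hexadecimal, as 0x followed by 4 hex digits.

0x7138

Stored little-endian, the bytes at ascending addresses are 71 38.
Read back as big-endian, the last byte is least significant, giving 0x7138.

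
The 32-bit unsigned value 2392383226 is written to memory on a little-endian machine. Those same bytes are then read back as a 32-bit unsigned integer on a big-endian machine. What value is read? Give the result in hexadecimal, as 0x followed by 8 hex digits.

0xFADE988E

2392383226 in 32-bit hexadecimal is 0x8E98DEFA.
Stored little-endian, the bytes at ascending addresses are FA DE 98 8E.
Read back as big-endian, the last byte is least significant, giving 0xFADE988E.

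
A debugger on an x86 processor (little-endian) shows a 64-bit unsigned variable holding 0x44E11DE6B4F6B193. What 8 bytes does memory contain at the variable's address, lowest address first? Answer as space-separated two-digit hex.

Split into bytes (most-significant first): 44 E1 1D E6 B4 F6 B1 93.
Little-endian stores the least-significant byte at the lowest address.
So at ascending addresses the bytes are 93 B1 F6 B4 E6 1D E1 44.

93 B1 F6 B4 E6 1D E1 44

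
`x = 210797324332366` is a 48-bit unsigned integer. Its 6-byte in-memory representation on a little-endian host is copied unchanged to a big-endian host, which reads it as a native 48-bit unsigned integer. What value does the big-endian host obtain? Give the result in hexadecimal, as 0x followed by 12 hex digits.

210797324332366 in 48-bit hexadecimal is 0xBFB813A2ED4E.
Stored little-endian, the bytes at ascending addresses are 4E ED A2 13 B8 BF.
Read back as big-endian, the last byte is least significant, giving 0x4EEDA213B8BF.

0x4EEDA213B8BF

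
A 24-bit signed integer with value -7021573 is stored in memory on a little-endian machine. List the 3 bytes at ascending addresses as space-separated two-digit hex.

FB DB 94

Two's complement of -7021573 in 24 bits: 7021573 = 0x6B2405; invert → 0x94DBFA; add 1 → 0x94DBFB.
Split into bytes (most-significant first): 94 DB FB.
Little-endian: lowest address holds the least-significant byte.
So at ascending addresses the bytes are FB DB 94.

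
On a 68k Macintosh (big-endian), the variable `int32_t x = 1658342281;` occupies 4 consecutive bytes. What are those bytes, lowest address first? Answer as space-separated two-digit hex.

62 D8 4B 89

1658342281 in hexadecimal, padded to 32 bits, is 0x62D84B89.
Split into bytes (most-significant first): 62 D8 4B 89.
Big-endian: lowest address holds the most-significant byte.
So the memory order matches the most-significant-first order: 62 D8 4B 89.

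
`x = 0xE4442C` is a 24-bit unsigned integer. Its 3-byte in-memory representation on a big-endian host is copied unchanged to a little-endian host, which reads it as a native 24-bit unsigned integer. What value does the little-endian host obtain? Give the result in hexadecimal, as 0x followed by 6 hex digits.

Stored big-endian, the bytes at ascending addresses are E4 44 2C.
Read back as little-endian, the first byte is least significant, giving 0x2C44E4.

0x2C44E4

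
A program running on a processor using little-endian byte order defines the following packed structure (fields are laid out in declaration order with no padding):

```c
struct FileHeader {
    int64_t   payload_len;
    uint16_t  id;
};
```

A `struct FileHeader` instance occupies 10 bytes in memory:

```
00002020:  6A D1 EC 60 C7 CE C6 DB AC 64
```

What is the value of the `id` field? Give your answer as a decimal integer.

`id` follows `payload_len` (8 bytes), so it starts at byte offset 8 and occupies 2 bytes.
Bytes at offsets 8..9: AC 64.
Little-endian: lowest address holds the least-significant byte.
Reassemble most-significant byte first: 64 AC → 0x64AC.
0x64AC = 25772.

25772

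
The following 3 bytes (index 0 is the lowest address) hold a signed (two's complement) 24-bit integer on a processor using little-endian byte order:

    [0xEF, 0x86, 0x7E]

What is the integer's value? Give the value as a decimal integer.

8292079

Little-endian stores the least-significant byte at the lowest address.
Reassemble most-significant byte first: 7E 86 EF → 0x7E86EF.
0x7E86EF = 8292079.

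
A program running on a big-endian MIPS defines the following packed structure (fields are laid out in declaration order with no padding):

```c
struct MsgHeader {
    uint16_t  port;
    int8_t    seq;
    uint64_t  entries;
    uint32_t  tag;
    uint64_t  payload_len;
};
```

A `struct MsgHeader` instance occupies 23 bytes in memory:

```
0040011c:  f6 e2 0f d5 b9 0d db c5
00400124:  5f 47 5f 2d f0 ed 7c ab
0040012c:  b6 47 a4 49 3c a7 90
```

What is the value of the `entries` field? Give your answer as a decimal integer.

`entries` follows `port` (2 B), `seq` (1 B), so it starts at offset 2 + 1 = 3 and occupies 8 bytes.
Bytes at offsets 3..10: D5 B9 0D DB C5 5F 47 5F.
Big-endian: lowest address holds the most-significant byte.
The bytes are already most-significant first: 0xD5B90DDBC55F475F.
0xD5B90DDBC55F475F = 15400355638330476383.

15400355638330476383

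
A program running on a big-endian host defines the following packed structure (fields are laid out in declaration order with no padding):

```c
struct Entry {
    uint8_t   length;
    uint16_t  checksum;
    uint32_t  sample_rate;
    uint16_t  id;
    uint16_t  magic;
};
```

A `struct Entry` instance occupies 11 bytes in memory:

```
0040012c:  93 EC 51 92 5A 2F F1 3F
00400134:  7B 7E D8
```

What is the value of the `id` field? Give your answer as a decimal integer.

16251

`id` follows `length` (1 B), `checksum` (2 B), `sample_rate` (4 B), so it starts at offset 1 + 2 + 4 = 7 and occupies 2 bytes.
Bytes at offsets 7..8: 3F 7B.
Big-endian stores the most-significant byte at the lowest address.
The bytes are already most-significant first: 0x3F7B.
0x3F7B = 16251.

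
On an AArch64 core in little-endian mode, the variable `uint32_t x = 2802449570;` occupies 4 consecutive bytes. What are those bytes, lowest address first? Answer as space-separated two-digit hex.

A2 FC 09 A7

2802449570 in hexadecimal, padded to 32 bits, is 0xA709FCA2.
Split into bytes (most-significant first): A7 09 FC A2.
Little-endian stores the least-significant byte at the lowest address.
So at ascending addresses the bytes are A2 FC 09 A7.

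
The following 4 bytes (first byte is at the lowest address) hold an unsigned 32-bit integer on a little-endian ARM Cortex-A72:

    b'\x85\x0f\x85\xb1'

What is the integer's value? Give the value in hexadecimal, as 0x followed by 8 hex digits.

0xB1850F85

In little-endian order the low byte comes first in memory.
Reassemble most-significant byte first: B1 85 0F 85 → 0xB1850F85.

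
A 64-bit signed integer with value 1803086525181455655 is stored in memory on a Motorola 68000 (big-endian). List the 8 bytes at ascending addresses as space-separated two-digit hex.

1803086525181455655 in hexadecimal, padded to 64 bits, is 0x1905D9A438BBED27.
Split into bytes (most-significant first): 19 05 D9 A4 38 BB ED 27.
Big-endian: lowest address holds the most-significant byte.
So the memory order matches the most-significant-first order: 19 05 D9 A4 38 BB ED 27.

19 05 D9 A4 38 BB ED 27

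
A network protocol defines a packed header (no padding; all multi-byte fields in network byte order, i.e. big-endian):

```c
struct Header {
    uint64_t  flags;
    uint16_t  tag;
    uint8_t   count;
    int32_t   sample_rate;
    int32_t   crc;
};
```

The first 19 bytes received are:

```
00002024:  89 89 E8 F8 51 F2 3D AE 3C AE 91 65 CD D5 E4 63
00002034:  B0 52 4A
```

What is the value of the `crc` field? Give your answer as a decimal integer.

1672499786

`crc` follows `flags` (8 B), `tag` (2 B), `count` (1 B), `sample_rate` (4 B), so it starts at offset 8 + 2 + 1 + 4 = 15 and occupies 4 bytes.
Bytes at offsets 15..18: 63 B0 52 4A.
Big-endian: lowest address holds the most-significant byte.
The bytes are already most-significant first: 0x63B0524A.
0x63B0524A = 1672499786.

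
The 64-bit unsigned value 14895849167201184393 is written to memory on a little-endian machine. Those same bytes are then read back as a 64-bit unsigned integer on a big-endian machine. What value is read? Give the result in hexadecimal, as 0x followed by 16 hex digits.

14895849167201184393 in 64-bit hexadecimal is 0xCEB8AFE55ED32A89.
Stored little-endian, the bytes at ascending addresses are 89 2A D3 5E E5 AF B8 CE.
Read back as big-endian, the last byte is least significant, giving 0x892AD35EE5AFB8CE.

0x892AD35EE5AFB8CE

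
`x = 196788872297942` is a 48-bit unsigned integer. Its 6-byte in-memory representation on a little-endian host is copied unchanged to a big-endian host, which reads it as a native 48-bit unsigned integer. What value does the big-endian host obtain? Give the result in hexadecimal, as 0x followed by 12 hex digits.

196788872297942 in 48-bit hexadecimal is 0xB2FA7AD43DD6.
Stored little-endian, the bytes at ascending addresses are D6 3D D4 7A FA B2.
Read back as big-endian, the last byte is least significant, giving 0xD63DD47AFAB2.

0xD63DD47AFAB2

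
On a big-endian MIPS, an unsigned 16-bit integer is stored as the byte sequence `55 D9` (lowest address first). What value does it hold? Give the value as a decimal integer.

Big-endian: lowest address holds the most-significant byte.
The bytes are already most-significant first: 0x55D9.
0x55D9 = 21977.

21977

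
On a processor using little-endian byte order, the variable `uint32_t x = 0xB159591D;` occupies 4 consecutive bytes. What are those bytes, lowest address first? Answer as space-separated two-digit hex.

Split into bytes (most-significant first): B1 59 59 1D.
Little-endian stores the least-significant byte at the lowest address.
So at ascending addresses the bytes are 1D 59 59 B1.

1D 59 59 B1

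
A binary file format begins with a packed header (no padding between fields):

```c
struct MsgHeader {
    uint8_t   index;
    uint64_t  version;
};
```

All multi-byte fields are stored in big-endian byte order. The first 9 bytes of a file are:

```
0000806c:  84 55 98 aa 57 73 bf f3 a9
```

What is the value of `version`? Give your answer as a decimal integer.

`version` follows `index` (1 byte), so it starts at byte offset 1 and occupies 8 bytes.
Bytes at offsets 1..8: 55 98 AA 57 73 BF F3 A9.
Big-endian stores the most-significant byte at the lowest address.
The bytes are already most-significant first: 0x5598AA5773BFF3A9.
0x5598AA5773BFF3A9 = 6167866982264730537.

6167866982264730537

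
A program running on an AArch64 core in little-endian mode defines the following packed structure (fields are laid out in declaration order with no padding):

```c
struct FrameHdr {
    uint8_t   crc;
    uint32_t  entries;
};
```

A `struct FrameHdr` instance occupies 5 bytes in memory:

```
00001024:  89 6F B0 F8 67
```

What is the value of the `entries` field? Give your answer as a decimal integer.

`entries` follows `crc` (1 byte), so it starts at byte offset 1 and occupies 4 bytes.
Bytes at offsets 1..4: 6F B0 F8 67.
Little-endian stores the least-significant byte at the lowest address.
Reassemble most-significant byte first: 67 F8 B0 6F → 0x67F8B06F.
0x67F8B06F = 1744351343.

1744351343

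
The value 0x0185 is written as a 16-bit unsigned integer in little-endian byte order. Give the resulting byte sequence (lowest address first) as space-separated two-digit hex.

85 01

Split into bytes (most-significant first): 01 85.
Little-endian stores the least-significant byte at the lowest address.
So at ascending addresses the bytes are 85 01.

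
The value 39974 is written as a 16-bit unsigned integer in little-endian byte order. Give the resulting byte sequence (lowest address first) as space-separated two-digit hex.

26 9C

39974 in hexadecimal, padded to 16 bits, is 0x9C26.
Split into bytes (most-significant first): 9C 26.
Little-endian: lowest address holds the least-significant byte.
So at ascending addresses the bytes are 26 9C.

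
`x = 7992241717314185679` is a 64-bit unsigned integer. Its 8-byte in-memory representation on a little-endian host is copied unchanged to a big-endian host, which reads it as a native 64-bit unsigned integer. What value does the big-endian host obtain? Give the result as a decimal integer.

14981665371686562414

7992241717314185679 in 64-bit hexadecimal is 0x6EEA257F4791E9CF.
Stored little-endian, the bytes at ascending addresses are CF E9 91 47 7F 25 EA 6E.
Read back as big-endian, the last byte is least significant, giving 0xCFE991477F25EA6E.
0xCFE991477F25EA6E = 14981665371686562414.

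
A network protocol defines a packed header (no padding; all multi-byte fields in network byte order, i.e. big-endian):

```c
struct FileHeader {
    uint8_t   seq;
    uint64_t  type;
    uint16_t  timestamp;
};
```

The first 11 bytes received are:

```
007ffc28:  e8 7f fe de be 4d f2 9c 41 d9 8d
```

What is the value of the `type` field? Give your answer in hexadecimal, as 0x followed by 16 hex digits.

0x7FFEDEBE4DF29C41

`type` follows `seq` (1 byte), so it starts at byte offset 1 and occupies 8 bytes.
Bytes at offsets 1..8: 7F FE DE BE 4D F2 9C 41.
Big-endian: lowest address holds the most-significant byte.
The bytes are already most-significant first: 0x7FFEDEBE4DF29C41.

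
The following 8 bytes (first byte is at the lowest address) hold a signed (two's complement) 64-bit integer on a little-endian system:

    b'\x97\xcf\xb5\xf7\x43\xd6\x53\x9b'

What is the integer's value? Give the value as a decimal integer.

-7254218987356696681

In little-endian order the low byte comes first in memory.
Reassemble most-significant byte first: 9B 53 D6 43 F7 B5 CF 97 → 0x9B53D643F7B5CF97.
Top bit is set, so as a signed 64-bit value this is 0x9B53D643F7B5CF97 − 2^64 = -7254218987356696681.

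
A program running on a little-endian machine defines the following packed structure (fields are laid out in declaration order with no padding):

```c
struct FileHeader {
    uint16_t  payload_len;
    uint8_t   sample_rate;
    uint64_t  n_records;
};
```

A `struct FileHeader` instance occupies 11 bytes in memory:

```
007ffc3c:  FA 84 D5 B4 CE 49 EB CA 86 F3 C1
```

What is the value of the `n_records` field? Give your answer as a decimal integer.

13975662274749779636

`n_records` follows `payload_len` (2 B), `sample_rate` (1 B), so it starts at offset 2 + 1 = 3 and occupies 8 bytes.
Bytes at offsets 3..10: B4 CE 49 EB CA 86 F3 C1.
Little-endian stores the least-significant byte at the lowest address.
Reassemble most-significant byte first: C1 F3 86 CA EB 49 CE B4 → 0xC1F386CAEB49CEB4.
0xC1F386CAEB49CEB4 = 13975662274749779636.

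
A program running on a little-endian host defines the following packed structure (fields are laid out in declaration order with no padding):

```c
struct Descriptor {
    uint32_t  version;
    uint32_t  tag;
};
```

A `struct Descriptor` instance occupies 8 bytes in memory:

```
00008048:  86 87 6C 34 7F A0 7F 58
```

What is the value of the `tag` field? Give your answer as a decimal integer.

1484759167

`tag` follows `version` (4 bytes), so it starts at byte offset 4 and occupies 4 bytes.
Bytes at offsets 4..7: 7F A0 7F 58.
In little-endian order the low byte comes first in memory.
Reassemble most-significant byte first: 58 7F A0 7F → 0x587FA07F.
0x587FA07F = 1484759167.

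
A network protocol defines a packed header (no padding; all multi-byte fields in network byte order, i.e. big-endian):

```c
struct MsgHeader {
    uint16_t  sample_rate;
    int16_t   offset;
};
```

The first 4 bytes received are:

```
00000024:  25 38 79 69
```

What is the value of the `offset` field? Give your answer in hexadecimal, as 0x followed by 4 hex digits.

0x7969

`offset` follows `sample_rate` (2 bytes), so it starts at byte offset 2 and occupies 2 bytes.
Bytes at offsets 2..3: 79 69.
Big-endian: lowest address holds the most-significant byte.
The bytes are already most-significant first: 0x7969.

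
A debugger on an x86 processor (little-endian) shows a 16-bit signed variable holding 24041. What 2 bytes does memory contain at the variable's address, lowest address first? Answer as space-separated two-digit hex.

24041 in hexadecimal, padded to 16 bits, is 0x5DE9.
Split into bytes (most-significant first): 5D E9.
Little-endian: lowest address holds the least-significant byte.
So at ascending addresses the bytes are E9 5D.

E9 5D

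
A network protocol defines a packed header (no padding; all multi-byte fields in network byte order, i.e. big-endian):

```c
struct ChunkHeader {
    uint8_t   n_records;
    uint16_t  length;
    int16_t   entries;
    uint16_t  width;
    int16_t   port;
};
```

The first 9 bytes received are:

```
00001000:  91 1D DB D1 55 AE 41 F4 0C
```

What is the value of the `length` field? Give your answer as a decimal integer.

7643

`length` follows `n_records` (1 byte), so it starts at byte offset 1 and occupies 2 bytes.
Bytes at offsets 1..2: 1D DB.
In big-endian order the high byte comes first in memory.
The bytes are already most-significant first: 0x1DDB.
0x1DDB = 7643.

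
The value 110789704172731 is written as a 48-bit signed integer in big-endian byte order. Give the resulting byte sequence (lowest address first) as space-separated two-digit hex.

64 C3 3C F6 44 BB

110789704172731 in hexadecimal, padded to 48 bits, is 0x64C33CF644BB.
Split into bytes (most-significant first): 64 C3 3C F6 44 BB.
In big-endian order the high byte comes first in memory.
So the memory order matches the most-significant-first order: 64 C3 3C F6 44 BB.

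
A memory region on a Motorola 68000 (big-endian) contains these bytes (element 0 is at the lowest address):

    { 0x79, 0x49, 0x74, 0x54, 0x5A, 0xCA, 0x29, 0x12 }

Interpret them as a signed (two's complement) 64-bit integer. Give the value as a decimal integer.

In big-endian order the high byte comes first in memory.
The bytes are already most-significant first: 0x794974545ACA2912.
0x794974545ACA2912 = 8739644457538431250.

8739644457538431250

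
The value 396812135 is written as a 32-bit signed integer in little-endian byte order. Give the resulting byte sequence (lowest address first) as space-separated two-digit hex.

67 DF A6 17

396812135 in hexadecimal, padded to 32 bits, is 0x17A6DF67.
Split into bytes (most-significant first): 17 A6 DF 67.
In little-endian order the low byte comes first in memory.
So at ascending addresses the bytes are 67 DF A6 17.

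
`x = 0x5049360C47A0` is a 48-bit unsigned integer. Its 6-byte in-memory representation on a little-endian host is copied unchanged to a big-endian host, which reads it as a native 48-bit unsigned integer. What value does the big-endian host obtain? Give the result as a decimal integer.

176227008006480

Stored little-endian, the bytes at ascending addresses are A0 47 0C 36 49 50.
Read back as big-endian, the last byte is least significant, giving 0xA0470C364950.
0xA0470C364950 = 176227008006480.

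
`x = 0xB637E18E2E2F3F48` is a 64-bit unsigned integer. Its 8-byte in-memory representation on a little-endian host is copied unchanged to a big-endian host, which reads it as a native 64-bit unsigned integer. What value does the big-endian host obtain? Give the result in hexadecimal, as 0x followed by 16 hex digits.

Stored little-endian, the bytes at ascending addresses are 48 3F 2F 2E 8E E1 37 B6.
Read back as big-endian, the last byte is least significant, giving 0x483F2F2E8EE137B6.

0x483F2F2E8EE137B6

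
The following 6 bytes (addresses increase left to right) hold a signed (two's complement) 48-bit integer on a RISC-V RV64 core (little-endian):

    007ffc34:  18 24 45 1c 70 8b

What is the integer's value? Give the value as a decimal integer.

-128161349819368

Little-endian: lowest address holds the least-significant byte.
Reassemble most-significant byte first: 8B 70 1C 45 24 18 → 0x8B701C452418.
Top bit is set, so as a signed 48-bit value this is 0x8B701C452418 − 2^48 = -128161349819368.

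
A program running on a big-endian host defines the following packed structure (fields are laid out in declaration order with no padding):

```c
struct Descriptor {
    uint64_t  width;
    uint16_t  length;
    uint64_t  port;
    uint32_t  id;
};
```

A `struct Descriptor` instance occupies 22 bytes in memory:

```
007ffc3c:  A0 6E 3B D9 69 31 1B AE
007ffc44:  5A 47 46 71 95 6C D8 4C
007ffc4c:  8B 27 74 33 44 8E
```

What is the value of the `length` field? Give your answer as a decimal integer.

`length` follows `width` (8 bytes), so it starts at byte offset 8 and occupies 2 bytes.
Bytes at offsets 8..9: 5A 47.
Big-endian: lowest address holds the most-significant byte.
The bytes are already most-significant first: 0x5A47.
0x5A47 = 23111.

23111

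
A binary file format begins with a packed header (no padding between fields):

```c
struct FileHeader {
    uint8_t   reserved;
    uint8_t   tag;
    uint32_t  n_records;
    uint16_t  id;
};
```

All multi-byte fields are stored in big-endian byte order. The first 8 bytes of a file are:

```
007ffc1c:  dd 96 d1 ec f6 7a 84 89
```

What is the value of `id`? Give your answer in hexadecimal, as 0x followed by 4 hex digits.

`id` follows `reserved` (1 B), `tag` (1 B), `n_records` (4 B), so it starts at offset 1 + 1 + 4 = 6 and occupies 2 bytes.
Bytes at offsets 6..7: 84 89.
Big-endian: lowest address holds the most-significant byte.
The bytes are already most-significant first: 0x8489.

0x8489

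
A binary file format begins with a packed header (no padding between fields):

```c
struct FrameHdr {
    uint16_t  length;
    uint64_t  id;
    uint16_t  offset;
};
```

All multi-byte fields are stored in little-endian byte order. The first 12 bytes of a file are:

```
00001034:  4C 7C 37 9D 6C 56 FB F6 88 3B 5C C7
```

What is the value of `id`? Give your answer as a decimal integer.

`id` follows `length` (2 bytes), so it starts at byte offset 2 and occupies 8 bytes.
Bytes at offsets 2..9: 37 9D 6C 56 FB F6 88 3B.
Little-endian stores the least-significant byte at the lowest address.
Reassemble most-significant byte first: 3B 88 F6 FB 56 6C 9D 37 → 0x3B88F6FB566C9D37.
0x3B88F6FB566C9D37 = 4289950204417580343.

4289950204417580343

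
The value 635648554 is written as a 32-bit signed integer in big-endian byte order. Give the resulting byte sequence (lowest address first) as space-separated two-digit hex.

635648554 in hexadecimal, padded to 32 bits, is 0x25E33A2A.
Split into bytes (most-significant first): 25 E3 3A 2A.
Big-endian stores the most-significant byte at the lowest address.
So the memory order matches the most-significant-first order: 25 E3 3A 2A.

25 E3 3A 2A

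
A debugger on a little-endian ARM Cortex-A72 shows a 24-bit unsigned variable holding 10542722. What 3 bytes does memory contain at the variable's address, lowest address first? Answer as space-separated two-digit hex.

10542722 in hexadecimal, padded to 24 bits, is 0xA0DE82.
Split into bytes (most-significant first): A0 DE 82.
Little-endian stores the least-significant byte at the lowest address.
So at ascending addresses the bytes are 82 DE A0.

82 DE A0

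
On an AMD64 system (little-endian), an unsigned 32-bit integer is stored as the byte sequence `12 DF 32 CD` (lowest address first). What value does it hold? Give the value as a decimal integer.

3442663186

Little-endian: lowest address holds the least-significant byte.
Reassemble most-significant byte first: CD 32 DF 12 → 0xCD32DF12.
0xCD32DF12 = 3442663186.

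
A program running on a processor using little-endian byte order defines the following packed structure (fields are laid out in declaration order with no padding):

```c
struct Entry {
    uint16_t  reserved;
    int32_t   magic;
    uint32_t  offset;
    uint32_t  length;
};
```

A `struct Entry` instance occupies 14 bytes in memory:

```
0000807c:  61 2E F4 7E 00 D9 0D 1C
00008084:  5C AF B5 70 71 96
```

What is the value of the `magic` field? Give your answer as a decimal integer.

-654278924

`magic` follows `reserved` (2 bytes), so it starts at byte offset 2 and occupies 4 bytes.
Bytes at offsets 2..5: F4 7E 00 D9.
Little-endian: lowest address holds the least-significant byte.
Reassemble most-significant byte first: D9 00 7E F4 → 0xD9007EF4.
Top bit is set, so as a signed 32-bit value this is 0xD9007EF4 − 2^32 = -654278924.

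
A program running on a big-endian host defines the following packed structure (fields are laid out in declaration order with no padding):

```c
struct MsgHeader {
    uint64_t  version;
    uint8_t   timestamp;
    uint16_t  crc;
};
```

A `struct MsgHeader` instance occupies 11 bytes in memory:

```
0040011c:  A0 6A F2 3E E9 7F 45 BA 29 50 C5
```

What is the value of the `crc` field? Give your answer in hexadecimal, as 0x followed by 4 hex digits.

`crc` follows `version` (8 B), `timestamp` (1 B), so it starts at offset 8 + 1 = 9 and occupies 2 bytes.
Bytes at offsets 9..10: 50 C5.
Big-endian stores the most-significant byte at the lowest address.
The bytes are already most-significant first: 0x50C5.

0x50C5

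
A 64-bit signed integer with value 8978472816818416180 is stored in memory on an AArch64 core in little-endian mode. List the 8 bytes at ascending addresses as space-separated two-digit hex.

34 6A F6 F7 74 F1 99 7C

8978472816818416180 in hexadecimal, padded to 64 bits, is 0x7C99F174F7F66A34.
Split into bytes (most-significant first): 7C 99 F1 74 F7 F6 6A 34.
In little-endian order the low byte comes first in memory.
So at ascending addresses the bytes are 34 6A F6 F7 74 F1 99 7C.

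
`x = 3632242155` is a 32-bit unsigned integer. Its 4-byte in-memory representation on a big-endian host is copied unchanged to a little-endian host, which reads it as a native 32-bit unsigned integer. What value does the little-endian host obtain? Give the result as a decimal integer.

3952967640

3632242155 in 32-bit hexadecimal is 0xD87F9DEB.
Stored big-endian, the bytes at ascending addresses are D8 7F 9D EB.
Read back as little-endian, the first byte is least significant, giving 0xEB9D7FD8.
0xEB9D7FD8 = 3952967640.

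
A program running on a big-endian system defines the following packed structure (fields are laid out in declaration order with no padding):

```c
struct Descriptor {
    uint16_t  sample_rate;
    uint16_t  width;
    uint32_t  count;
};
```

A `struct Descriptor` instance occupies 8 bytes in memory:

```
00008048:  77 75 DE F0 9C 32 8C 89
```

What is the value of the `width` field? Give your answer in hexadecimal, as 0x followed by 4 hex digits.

`width` follows `sample_rate` (2 bytes), so it starts at byte offset 2 and occupies 2 bytes.
Bytes at offsets 2..3: DE F0.
Big-endian: lowest address holds the most-significant byte.
The bytes are already most-significant first: 0xDEF0.

0xDEF0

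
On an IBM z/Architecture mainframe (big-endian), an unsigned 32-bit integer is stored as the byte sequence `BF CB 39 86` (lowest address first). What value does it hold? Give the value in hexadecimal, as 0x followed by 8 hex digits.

0xBFCB3986

In big-endian order the high byte comes first in memory.
The bytes are already most-significant first: 0xBFCB3986.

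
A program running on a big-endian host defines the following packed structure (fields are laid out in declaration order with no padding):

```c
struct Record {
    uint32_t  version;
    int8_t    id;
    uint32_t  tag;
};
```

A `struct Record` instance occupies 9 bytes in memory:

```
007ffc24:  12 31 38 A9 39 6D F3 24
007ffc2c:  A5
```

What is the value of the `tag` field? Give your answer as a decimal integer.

`tag` follows `version` (4 B), `id` (1 B), so it starts at offset 4 + 1 = 5 and occupies 4 bytes.
Bytes at offsets 5..8: 6D F3 24 A5.
Big-endian: lowest address holds the most-significant byte.
The bytes are already most-significant first: 0x6DF324A5.
0x6DF324A5 = 1844651173.

1844651173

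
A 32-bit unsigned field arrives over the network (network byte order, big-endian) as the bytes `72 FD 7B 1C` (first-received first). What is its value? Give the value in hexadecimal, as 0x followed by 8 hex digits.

Big-endian stores the most-significant byte at the lowest address.
The bytes are already most-significant first: 0x72FD7B1C.

0x72FD7B1C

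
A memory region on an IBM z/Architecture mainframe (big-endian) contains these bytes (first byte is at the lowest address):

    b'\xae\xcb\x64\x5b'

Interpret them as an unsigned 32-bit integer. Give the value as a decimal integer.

Big-endian stores the most-significant byte at the lowest address.
The bytes are already most-significant first: 0xAECB645B.
0xAECB645B = 2932565083.

2932565083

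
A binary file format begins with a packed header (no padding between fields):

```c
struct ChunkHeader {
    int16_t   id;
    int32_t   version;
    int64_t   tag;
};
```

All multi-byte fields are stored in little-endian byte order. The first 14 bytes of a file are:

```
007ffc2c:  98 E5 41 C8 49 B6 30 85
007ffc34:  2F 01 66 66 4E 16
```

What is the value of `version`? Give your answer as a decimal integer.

-1236678591

`version` follows `id` (2 bytes), so it starts at byte offset 2 and occupies 4 bytes.
Bytes at offsets 2..5: 41 C8 49 B6.
Little-endian stores the least-significant byte at the lowest address.
Reassemble most-significant byte first: B6 49 C8 41 → 0xB649C841.
Top bit is set, so as a signed 32-bit value this is 0xB649C841 − 2^32 = -1236678591.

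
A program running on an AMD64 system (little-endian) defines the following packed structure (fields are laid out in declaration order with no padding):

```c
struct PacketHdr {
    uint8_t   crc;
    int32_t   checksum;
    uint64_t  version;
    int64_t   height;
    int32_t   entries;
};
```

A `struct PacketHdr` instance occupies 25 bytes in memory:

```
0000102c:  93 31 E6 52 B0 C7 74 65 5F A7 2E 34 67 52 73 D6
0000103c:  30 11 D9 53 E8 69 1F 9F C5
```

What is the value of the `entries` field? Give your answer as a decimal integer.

`entries` follows `crc` (1 B), `checksum` (4 B), `version` (8 B), `height` (8 B), so it starts at offset 1 + 4 + 8 + 8 = 21 and occupies 4 bytes.
Bytes at offsets 21..24: 69 1F 9F C5.
In little-endian order the low byte comes first in memory.
Reassemble most-significant byte first: C5 9F 1F 69 → 0xC59F1F69.
Top bit is set, so as a signed 32-bit value this is 0xC59F1F69 − 2^32 = -979427479.

-979427479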